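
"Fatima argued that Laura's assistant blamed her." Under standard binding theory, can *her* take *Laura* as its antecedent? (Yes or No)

Yes

*her* is a pronoun; Principle B requires it to be free in its binding domain — the clause headed by 'blamed'.
— Laura: possessor inside the subject DP of the clause headed by 'blamed'; does not c-command the pronoun — Principle B does not apply; allowed.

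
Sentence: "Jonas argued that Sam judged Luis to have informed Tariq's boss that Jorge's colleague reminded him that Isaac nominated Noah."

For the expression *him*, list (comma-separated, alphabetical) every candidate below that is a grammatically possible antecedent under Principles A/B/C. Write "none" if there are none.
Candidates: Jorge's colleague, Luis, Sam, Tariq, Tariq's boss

Luis, Sam, Tariq, Tariq's boss

*him* is a pronoun; Principle B requires it to be free in its binding domain — the clause headed by 'reminded'.
— Jorge's colleague: subject of the clause headed by 'reminded'; c-commands the pronoun within its binding domain — blocked (Principle B).
— Luis: subject of the clause headed by 'informed'; c-commands the pronoun but lies outside its binding domain — allowed.
— Sam: subject of the clause headed by 'judged'; c-commands the pronoun but lies outside its binding domain — allowed.
— Tariq: possessor inside the object DP of the clause headed by 'informed'; does not c-command the pronoun — Principle B does not apply; allowed.
— Tariq's boss: object of the clause headed by 'informed'; c-commands the pronoun but lies outside its binding domain — allowed.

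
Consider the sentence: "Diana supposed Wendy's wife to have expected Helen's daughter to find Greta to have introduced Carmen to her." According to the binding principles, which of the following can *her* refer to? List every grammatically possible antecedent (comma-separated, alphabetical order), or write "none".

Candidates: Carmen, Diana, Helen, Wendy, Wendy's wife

*her* is a pronoun; Principle B requires it to be free in its binding domain — the clause headed by 'introduced'.
— Carmen: object of the clause headed by 'introduced'; c-commands the pronoun within its binding domain — blocked (Principle B).
— Diana: subject of the matrix clause; c-commands the pronoun but lies outside its binding domain — allowed.
— Helen: possessor inside the subject DP of the clause headed by 'find'; does not c-command the pronoun — Principle B does not apply; allowed.
— Wendy: possessor inside the subject DP of the clause headed by 'expected'; does not c-command the pronoun — Principle B does not apply; allowed.
— Wendy's wife: subject of the clause headed by 'expected'; c-commands the pronoun but lies outside its binding domain — allowed.

Diana, Helen, Wendy, Wendy's wife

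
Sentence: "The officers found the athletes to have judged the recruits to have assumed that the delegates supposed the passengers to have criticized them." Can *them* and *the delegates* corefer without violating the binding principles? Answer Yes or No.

Yes

*the delegates* is an R-expression; Principle C requires it to be free (not bound by any c-commanding expression).
— them: object of the clause headed by 'criticized'; the pronoun does not c-command the R-expression — coreference allowed.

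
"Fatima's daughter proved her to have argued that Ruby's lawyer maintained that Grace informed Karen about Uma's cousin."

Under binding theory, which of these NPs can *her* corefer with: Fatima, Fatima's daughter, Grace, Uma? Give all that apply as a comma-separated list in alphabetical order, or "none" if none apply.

Fatima

*her* is a pronoun; Principle B requires it to be free in its binding domain — the matrix clause.
— Fatima: possessor inside the subject DP of the matrix clause; does not c-command the pronoun — Principle B does not apply; allowed.
— Fatima's daughter: subject of the matrix clause; c-commands the pronoun within its binding domain — blocked (Principle B).
— Grace: subject of the clause headed by 'informed'; is c-commanded by the pronoun; coreference would bind this R-expression — blocked (Principle C).
— Uma: possessor inside the second object DP of the clause headed by 'informed'; is c-commanded by the pronoun; coreference would bind this R-expression — blocked (Principle C).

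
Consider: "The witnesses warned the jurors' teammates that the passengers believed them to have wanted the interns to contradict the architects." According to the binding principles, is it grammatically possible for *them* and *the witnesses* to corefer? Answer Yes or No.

*them* is a pronoun; Principle B requires it to be free in its binding domain — the clause headed by 'believed'.
— the witnesses: subject of the matrix clause; c-commands the pronoun but lies outside its binding domain — allowed.

Yes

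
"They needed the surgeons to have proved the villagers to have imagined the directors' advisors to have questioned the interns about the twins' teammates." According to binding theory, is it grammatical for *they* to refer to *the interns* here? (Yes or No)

No

*the interns* is an R-expression; Principle C requires it to be free (not bound by any c-commanding expression).
— they: subject of the matrix clause; the pronoun c-commands the R-expression — coreference blocked (Principle C).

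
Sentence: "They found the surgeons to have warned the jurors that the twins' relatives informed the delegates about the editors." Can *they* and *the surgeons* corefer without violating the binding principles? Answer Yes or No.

No

*the surgeons* is an R-expression; Principle C requires it to be free (not bound by any c-commanding expression).
— they: subject of the matrix clause; the pronoun c-commands the R-expression — coreference blocked (Principle C).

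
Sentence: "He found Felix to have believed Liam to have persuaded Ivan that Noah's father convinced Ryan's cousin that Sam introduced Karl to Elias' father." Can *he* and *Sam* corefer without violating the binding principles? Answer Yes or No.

*Sam* is an R-expression; Principle C requires it to be free (not bound by any c-commanding expression).
— he: subject of the matrix clause; the pronoun c-commands the R-expression — coreference blocked (Principle C).

No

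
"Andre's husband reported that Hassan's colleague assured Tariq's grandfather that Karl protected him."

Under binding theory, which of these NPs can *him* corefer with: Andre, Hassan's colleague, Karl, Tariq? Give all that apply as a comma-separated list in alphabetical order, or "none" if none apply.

*him* is a pronoun; Principle B requires it to be free in its binding domain — the clause headed by 'protected'.
— Andre: possessor inside the subject DP of the matrix clause; does not c-command the pronoun — Principle B does not apply; allowed.
— Hassan's colleague: subject of the clause headed by 'assured'; c-commands the pronoun but lies outside its binding domain — allowed.
— Karl: subject of the clause headed by 'protected'; c-commands the pronoun within its binding domain — blocked (Principle B).
— Tariq: possessor inside the object DP of the clause headed by 'assured'; does not c-command the pronoun — Principle B does not apply; allowed.

Andre, Hassan's colleague, Tariq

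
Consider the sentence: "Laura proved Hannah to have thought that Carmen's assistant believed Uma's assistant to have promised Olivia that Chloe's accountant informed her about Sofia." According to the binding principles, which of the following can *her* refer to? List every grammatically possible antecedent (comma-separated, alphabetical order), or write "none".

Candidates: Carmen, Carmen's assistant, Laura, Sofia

*her* is a pronoun; Principle B requires it to be free in its binding domain — the clause headed by 'informed'.
— Carmen: possessor inside the subject DP of the clause headed by 'believed'; does not c-command the pronoun — Principle B does not apply; allowed.
— Carmen's assistant: subject of the clause headed by 'believed'; c-commands the pronoun but lies outside its binding domain — allowed.
— Laura: subject of the matrix clause; c-commands the pronoun but lies outside its binding domain — allowed.
— Sofia: second object of the clause headed by 'informed'; is c-commanded by the pronoun; coreference would bind this R-expression — blocked (Principle C).

Carmen, Carmen's assistant, Laura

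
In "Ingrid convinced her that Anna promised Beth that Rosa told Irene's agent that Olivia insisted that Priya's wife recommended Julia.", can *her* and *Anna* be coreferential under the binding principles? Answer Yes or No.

No

*Anna* is an R-expression; Principle C requires it to be free (not bound by any c-commanding expression).
— her: object of the matrix clause; the pronoun c-commands the R-expression — coreference blocked (Principle C).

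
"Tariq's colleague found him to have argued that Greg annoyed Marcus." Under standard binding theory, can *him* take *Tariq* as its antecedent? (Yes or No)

*him* is a pronoun; Principle B requires it to be free in its binding domain — the matrix clause.
— Tariq: possessor inside the subject DP of the matrix clause; does not c-command the pronoun — Principle B does not apply; allowed.

Yes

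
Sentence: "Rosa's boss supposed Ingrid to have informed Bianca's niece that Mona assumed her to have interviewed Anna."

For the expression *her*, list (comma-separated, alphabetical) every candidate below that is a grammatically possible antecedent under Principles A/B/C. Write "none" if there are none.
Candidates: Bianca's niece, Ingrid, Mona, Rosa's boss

Bianca's niece, Ingrid, Rosa's boss

*her* is a pronoun; Principle B requires it to be free in its binding domain — the clause headed by 'assumed'.
— Bianca's niece: object of the clause headed by 'informed'; c-commands the pronoun but lies outside its binding domain — allowed.
— Ingrid: subject of the clause headed by 'informed'; c-commands the pronoun but lies outside its binding domain — allowed.
— Mona: subject of the clause headed by 'assumed'; c-commands the pronoun within its binding domain — blocked (Principle B).
— Rosa's boss: subject of the matrix clause; c-commands the pronoun but lies outside its binding domain — allowed.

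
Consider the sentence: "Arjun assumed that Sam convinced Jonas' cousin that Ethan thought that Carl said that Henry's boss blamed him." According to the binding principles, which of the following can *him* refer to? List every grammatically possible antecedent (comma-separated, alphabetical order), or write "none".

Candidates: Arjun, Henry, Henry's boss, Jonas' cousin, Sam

Arjun, Henry, Jonas' cousin, Sam

*him* is a pronoun; Principle B requires it to be free in its binding domain — the clause headed by 'blamed'.
— Arjun: subject of the matrix clause; c-commands the pronoun but lies outside its binding domain — allowed.
— Henry: possessor inside the subject DP of the clause headed by 'blamed'; does not c-command the pronoun — Principle B does not apply; allowed.
— Henry's boss: subject of the clause headed by 'blamed'; c-commands the pronoun within its binding domain — blocked (Principle B).
— Jonas' cousin: object of the clause headed by 'convinced'; c-commands the pronoun but lies outside its binding domain — allowed.
— Sam: subject of the clause headed by 'convinced'; c-commands the pronoun but lies outside its binding domain — allowed.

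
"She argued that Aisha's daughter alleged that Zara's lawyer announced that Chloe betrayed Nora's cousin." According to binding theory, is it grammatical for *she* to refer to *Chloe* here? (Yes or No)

*Chloe* is an R-expression; Principle C requires it to be free (not bound by any c-commanding expression).
— she: subject of the matrix clause; the pronoun c-commands the R-expression — coreference blocked (Principle C).

No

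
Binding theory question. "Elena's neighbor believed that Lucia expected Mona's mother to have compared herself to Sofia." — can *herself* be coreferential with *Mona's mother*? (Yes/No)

*herself* is a reflexive; Principle A requires it to be bound within its binding domain — the clause headed by 'compared'.
— Mona's mother: subject of the clause headed by 'compared'; c-commands the reflexive within its binding domain — allowed (Principle A).

Yes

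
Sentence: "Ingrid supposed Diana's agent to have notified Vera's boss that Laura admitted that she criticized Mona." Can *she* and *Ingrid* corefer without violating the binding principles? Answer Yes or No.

*Ingrid* is an R-expression; Principle C requires it to be free (not bound by any c-commanding expression).
— she: subject of the clause headed by 'criticized'; the pronoun does not c-command the R-expression — coreference allowed.

Yes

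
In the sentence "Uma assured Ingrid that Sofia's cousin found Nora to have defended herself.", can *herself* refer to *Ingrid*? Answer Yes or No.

*herself* is a reflexive; Principle A requires it to be bound within its binding domain — the clause headed by 'defended'.
— Ingrid: object of the matrix clause; c-commands the reflexive but lies outside its binding domain — cannot bind it (Principle A).

No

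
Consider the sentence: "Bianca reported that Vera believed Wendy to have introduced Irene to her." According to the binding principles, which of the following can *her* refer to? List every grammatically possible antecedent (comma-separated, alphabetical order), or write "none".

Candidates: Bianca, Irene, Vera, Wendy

Bianca, Vera

*her* is a pronoun; Principle B requires it to be free in its binding domain — the clause headed by 'introduced'.
— Bianca: subject of the matrix clause; c-commands the pronoun but lies outside its binding domain — allowed.
— Irene: object of the clause headed by 'introduced'; c-commands the pronoun within its binding domain — blocked (Principle B).
— Vera: subject of the clause headed by 'believed'; c-commands the pronoun but lies outside its binding domain — allowed.
— Wendy: subject of the clause headed by 'introduced'; c-commands the pronoun within its binding domain — blocked (Principle B).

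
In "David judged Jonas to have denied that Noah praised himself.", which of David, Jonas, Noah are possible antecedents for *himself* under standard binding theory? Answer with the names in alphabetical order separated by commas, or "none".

*himself* is a reflexive; Principle A requires it to be bound within its binding domain — the clause headed by 'praised'.
— David: subject of the matrix clause; c-commands the reflexive but lies outside its binding domain — cannot bind it (Principle A).
— Jonas: subject of the clause headed by 'denied'; c-commands the reflexive but lies outside its binding domain — cannot bind it (Principle A).
— Noah: subject of the clause headed by 'praised'; c-commands the reflexive within its binding domain — allowed (Principle A).

Noah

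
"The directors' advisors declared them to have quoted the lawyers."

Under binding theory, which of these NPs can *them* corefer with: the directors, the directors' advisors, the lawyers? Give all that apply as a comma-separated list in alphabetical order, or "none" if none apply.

*them* is a pronoun; Principle B requires it to be free in its binding domain — the matrix clause.
— the directors: possessor inside the subject DP of the matrix clause; does not c-command the pronoun — Principle B does not apply; allowed.
— the directors' advisors: subject of the matrix clause; c-commands the pronoun within its binding domain — blocked (Principle B).
— the lawyers: object of the clause headed by 'quoted'; is c-commanded by the pronoun; coreference would bind this R-expression — blocked (Principle C).

the directors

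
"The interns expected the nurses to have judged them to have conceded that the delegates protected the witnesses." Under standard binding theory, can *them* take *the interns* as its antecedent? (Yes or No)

Yes

*them* is a pronoun; Principle B requires it to be free in its binding domain — the clause headed by 'judged'.
— the interns: subject of the matrix clause; c-commands the pronoun but lies outside its binding domain — allowed.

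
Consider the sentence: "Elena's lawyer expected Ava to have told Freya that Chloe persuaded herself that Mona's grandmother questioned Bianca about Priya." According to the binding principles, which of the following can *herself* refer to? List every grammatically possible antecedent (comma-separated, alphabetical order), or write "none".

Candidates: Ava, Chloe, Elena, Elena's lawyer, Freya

Chloe

*herself* is a reflexive; Principle A requires it to be bound within its binding domain — the clause headed by 'persuaded'.
— Ava: subject of the clause headed by 'told'; c-commands the reflexive but lies outside its binding domain — cannot bind it (Principle A).
— Chloe: subject of the clause headed by 'persuaded'; c-commands the reflexive within its binding domain — allowed (Principle A).
— Elena: possessor inside the subject DP of the matrix clause; does not c-command the reflexive — cannot bind it (Principle A).
— Elena's lawyer: subject of the matrix clause; c-commands the reflexive but lies outside its binding domain — cannot bind it (Principle A).
— Freya: object of the clause headed by 'told'; c-commands the reflexive but lies outside its binding domain — cannot bind it (Principle A).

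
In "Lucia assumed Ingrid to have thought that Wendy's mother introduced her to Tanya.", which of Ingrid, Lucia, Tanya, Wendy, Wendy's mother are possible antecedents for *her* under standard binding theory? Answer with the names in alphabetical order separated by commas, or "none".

*her* is a pronoun; Principle B requires it to be free in its binding domain — the clause headed by 'introduced'.
— Ingrid: subject of the clause headed by 'thought'; c-commands the pronoun but lies outside its binding domain — allowed.
— Lucia: subject of the matrix clause; c-commands the pronoun but lies outside its binding domain — allowed.
— Tanya: second object of the clause headed by 'introduced'; is c-commanded by the pronoun; coreference would bind this R-expression — blocked (Principle C).
— Wendy: possessor inside the subject DP of the clause headed by 'introduced'; does not c-command the pronoun — Principle B does not apply; allowed.
— Wendy's mother: subject of the clause headed by 'introduced'; c-commands the pronoun within its binding domain — blocked (Principle B).

Ingrid, Lucia, Wendy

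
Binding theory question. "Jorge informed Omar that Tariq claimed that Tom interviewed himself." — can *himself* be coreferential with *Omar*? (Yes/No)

*himself* is a reflexive; Principle A requires it to be bound within its binding domain — the clause headed by 'interviewed'.
— Omar: object of the matrix clause; c-commands the reflexive but lies outside its binding domain — cannot bind it (Principle A).

No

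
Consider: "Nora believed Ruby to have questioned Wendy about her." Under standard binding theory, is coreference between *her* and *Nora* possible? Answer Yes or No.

*Nora* is an R-expression; Principle C requires it to be free (not bound by any c-commanding expression).
— her: second object of the clause headed by 'questioned'; the pronoun does not c-command the R-expression — coreference allowed.

Yes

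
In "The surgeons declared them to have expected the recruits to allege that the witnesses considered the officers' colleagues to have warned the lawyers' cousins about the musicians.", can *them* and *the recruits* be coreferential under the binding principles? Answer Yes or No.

*the recruits* is an R-expression; Principle C requires it to be free (not bound by any c-commanding expression).
— them: subject of the clause headed by 'expected'; the pronoun c-commands the R-expression — coreference blocked (Principle C).

No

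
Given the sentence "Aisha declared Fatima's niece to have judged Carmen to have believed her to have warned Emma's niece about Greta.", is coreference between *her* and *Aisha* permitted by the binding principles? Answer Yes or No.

*her* is a pronoun; Principle B requires it to be free in its binding domain — the clause headed by 'believed'.
— Aisha: subject of the matrix clause; c-commands the pronoun but lies outside its binding domain — allowed.

Yes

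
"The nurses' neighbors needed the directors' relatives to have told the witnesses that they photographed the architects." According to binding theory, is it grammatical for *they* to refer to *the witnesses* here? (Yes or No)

Yes

*the witnesses* is an R-expression; Principle C requires it to be free (not bound by any c-commanding expression).
— they: subject of the clause headed by 'photographed'; the pronoun does not c-command the R-expression — coreference allowed.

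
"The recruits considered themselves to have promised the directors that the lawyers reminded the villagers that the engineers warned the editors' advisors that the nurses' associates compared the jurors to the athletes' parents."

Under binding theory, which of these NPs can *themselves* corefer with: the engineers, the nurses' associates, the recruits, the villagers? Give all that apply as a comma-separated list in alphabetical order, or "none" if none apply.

the recruits

*themselves* is a reflexive; Principle A requires it to be bound within its binding domain — the matrix clause.
— the engineers: subject of the clause headed by 'warned'; does not c-command the reflexive — cannot bind it (Principle A).
— the nurses' associates: subject of the clause headed by 'compared'; does not c-command the reflexive — cannot bind it (Principle A).
— the recruits: subject of the matrix clause; c-commands the reflexive within its binding domain — allowed (Principle A).
— the villagers: object of the clause headed by 'reminded'; does not c-command the reflexive — cannot bind it (Principle A).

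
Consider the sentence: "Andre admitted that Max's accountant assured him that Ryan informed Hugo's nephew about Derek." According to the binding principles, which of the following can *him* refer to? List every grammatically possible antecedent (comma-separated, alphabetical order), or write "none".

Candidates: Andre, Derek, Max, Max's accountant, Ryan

Andre, Max

*him* is a pronoun; Principle B requires it to be free in its binding domain — the clause headed by 'assured'.
— Andre: subject of the matrix clause; c-commands the pronoun but lies outside its binding domain — allowed.
— Derek: second object of the clause headed by 'informed'; is c-commanded by the pronoun; coreference would bind this R-expression — blocked (Principle C).
— Max: possessor inside the subject DP of the clause headed by 'assured'; does not c-command the pronoun — Principle B does not apply; allowed.
— Max's accountant: subject of the clause headed by 'assured'; c-commands the pronoun within its binding domain — blocked (Principle B).
— Ryan: subject of the clause headed by 'informed'; is c-commanded by the pronoun; coreference would bind this R-expression — blocked (Principle C).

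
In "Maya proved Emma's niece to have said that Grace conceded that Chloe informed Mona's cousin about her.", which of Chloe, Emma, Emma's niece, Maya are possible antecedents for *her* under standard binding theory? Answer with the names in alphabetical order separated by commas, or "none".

Emma, Emma's niece, Maya

*her* is a pronoun; Principle B requires it to be free in its binding domain — the clause headed by 'informed'.
— Chloe: subject of the clause headed by 'informed'; c-commands the pronoun within its binding domain — blocked (Principle B).
— Emma: possessor inside the subject DP of the clause headed by 'said'; does not c-command the pronoun — Principle B does not apply; allowed.
— Emma's niece: subject of the clause headed by 'said'; c-commands the pronoun but lies outside its binding domain — allowed.
— Maya: subject of the matrix clause; c-commands the pronoun but lies outside its binding domain — allowed.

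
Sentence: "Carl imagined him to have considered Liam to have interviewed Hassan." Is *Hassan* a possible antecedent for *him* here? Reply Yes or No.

*him* is a pronoun; Principle B requires it to be free in its binding domain — the matrix clause.
— Hassan: object of the clause headed by 'interviewed'; is c-commanded by the pronoun; coreference would bind this R-expression — blocked (Principle C).

No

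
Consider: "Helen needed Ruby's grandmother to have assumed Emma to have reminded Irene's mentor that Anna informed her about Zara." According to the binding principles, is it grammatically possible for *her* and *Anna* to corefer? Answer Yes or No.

No

*her* is a pronoun; Principle B requires it to be free in its binding domain — the clause headed by 'informed'.
— Anna: subject of the clause headed by 'informed'; c-commands the pronoun within its binding domain — blocked (Principle B).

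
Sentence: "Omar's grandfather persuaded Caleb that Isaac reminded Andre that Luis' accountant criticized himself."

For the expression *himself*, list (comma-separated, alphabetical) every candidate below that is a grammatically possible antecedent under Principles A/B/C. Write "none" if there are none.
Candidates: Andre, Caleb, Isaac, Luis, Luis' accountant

Luis' accountant

*himself* is a reflexive; Principle A requires it to be bound within its binding domain — the clause headed by 'criticized'.
— Andre: object of the clause headed by 'reminded'; c-commands the reflexive but lies outside its binding domain — cannot bind it (Principle A).
— Caleb: object of the matrix clause; c-commands the reflexive but lies outside its binding domain — cannot bind it (Principle A).
— Isaac: subject of the clause headed by 'reminded'; c-commands the reflexive but lies outside its binding domain — cannot bind it (Principle A).
— Luis: possessor inside the subject DP of the clause headed by 'criticized'; does not c-command the reflexive — cannot bind it (Principle A).
— Luis' accountant: subject of the clause headed by 'criticized'; c-commands the reflexive within its binding domain — allowed (Principle A).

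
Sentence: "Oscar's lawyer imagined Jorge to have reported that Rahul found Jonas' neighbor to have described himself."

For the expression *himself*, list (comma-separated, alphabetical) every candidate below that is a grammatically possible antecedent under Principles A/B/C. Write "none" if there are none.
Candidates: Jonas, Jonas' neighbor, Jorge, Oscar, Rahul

Jonas' neighbor

*himself* is a reflexive; Principle A requires it to be bound within its binding domain — the clause headed by 'described'.
— Jonas: possessor inside the subject DP of the clause headed by 'described'; does not c-command the reflexive — cannot bind it (Principle A).
— Jonas' neighbor: subject of the clause headed by 'described'; c-commands the reflexive within its binding domain — allowed (Principle A).
— Jorge: subject of the clause headed by 'reported'; c-commands the reflexive but lies outside its binding domain — cannot bind it (Principle A).
— Oscar: possessor inside the subject DP of the matrix clause; does not c-command the reflexive — cannot bind it (Principle A).
— Rahul: subject of the clause headed by 'found'; c-commands the reflexive but lies outside its binding domain — cannot bind it (Principle A).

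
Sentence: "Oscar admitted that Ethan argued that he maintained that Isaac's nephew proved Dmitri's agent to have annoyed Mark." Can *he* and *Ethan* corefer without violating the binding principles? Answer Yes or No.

Yes

*Ethan* is an R-expression; Principle C requires it to be free (not bound by any c-commanding expression).
— he: subject of the clause headed by 'maintained'; the pronoun does not c-command the R-expression — coreference allowed.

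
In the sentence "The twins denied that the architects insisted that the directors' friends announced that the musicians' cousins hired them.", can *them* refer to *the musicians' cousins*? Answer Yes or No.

*them* is a pronoun; Principle B requires it to be free in its binding domain — the clause headed by 'hired'.
— the musicians' cousins: subject of the clause headed by 'hired'; c-commands the pronoun within its binding domain — blocked (Principle B).

No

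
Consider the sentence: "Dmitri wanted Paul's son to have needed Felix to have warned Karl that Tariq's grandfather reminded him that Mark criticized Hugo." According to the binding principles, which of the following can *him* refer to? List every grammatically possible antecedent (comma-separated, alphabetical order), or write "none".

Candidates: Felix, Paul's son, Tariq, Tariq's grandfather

*him* is a pronoun; Principle B requires it to be free in its binding domain — the clause headed by 'reminded'.
— Felix: subject of the clause headed by 'warned'; c-commands the pronoun but lies outside its binding domain — allowed.
— Paul's son: subject of the clause headed by 'needed'; c-commands the pronoun but lies outside its binding domain — allowed.
— Tariq: possessor inside the subject DP of the clause headed by 'reminded'; does not c-command the pronoun — Principle B does not apply; allowed.
— Tariq's grandfather: subject of the clause headed by 'reminded'; c-commands the pronoun within its binding domain — blocked (Principle B).

Felix, Paul's son, Tariq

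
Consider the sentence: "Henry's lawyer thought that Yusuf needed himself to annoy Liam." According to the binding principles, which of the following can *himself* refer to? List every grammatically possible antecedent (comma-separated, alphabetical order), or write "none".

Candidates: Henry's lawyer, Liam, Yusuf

Yusuf

*himself* is a reflexive; Principle A requires it to be bound within its binding domain — the clause headed by 'needed'.
— Henry's lawyer: subject of the matrix clause; c-commands the reflexive but lies outside its binding domain — cannot bind it (Principle A).
— Liam: object of the clause headed by 'annoy'; does not c-command the reflexive — cannot bind it (Principle A).
— Yusuf: subject of the clause headed by 'needed'; c-commands the reflexive within its binding domain — allowed (Principle A).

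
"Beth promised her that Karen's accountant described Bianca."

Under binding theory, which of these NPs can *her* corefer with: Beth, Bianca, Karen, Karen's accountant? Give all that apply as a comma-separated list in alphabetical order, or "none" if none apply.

*her* is a pronoun; Principle B requires it to be free in its binding domain — the matrix clause.
— Beth: subject of the matrix clause; c-commands the pronoun within its binding domain — blocked (Principle B).
— Bianca: object of the clause headed by 'described'; is c-commanded by the pronoun; coreference would bind this R-expression — blocked (Principle C).
— Karen: possessor inside the subject DP of the clause headed by 'described'; is c-commanded by the pronoun; coreference would bind this R-expression — blocked (Principle C).
— Karen's accountant: subject of the clause headed by 'described'; is c-commanded by the pronoun; coreference would bind this R-expression — blocked (Principle C).

none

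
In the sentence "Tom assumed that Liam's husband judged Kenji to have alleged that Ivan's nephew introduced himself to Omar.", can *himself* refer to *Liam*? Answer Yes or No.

*himself* is a reflexive; Principle A requires it to be bound within its binding domain — the clause headed by 'introduced'.
— Liam: possessor inside the subject DP of the clause headed by 'judged'; does not c-command the reflexive — cannot bind it (Principle A).

No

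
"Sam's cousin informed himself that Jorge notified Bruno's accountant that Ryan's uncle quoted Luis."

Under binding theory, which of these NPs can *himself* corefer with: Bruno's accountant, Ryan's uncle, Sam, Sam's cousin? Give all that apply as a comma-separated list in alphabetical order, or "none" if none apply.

*himself* is a reflexive; Principle A requires it to be bound within its binding domain — the matrix clause.
— Bruno's accountant: object of the clause headed by 'notified'; does not c-command the reflexive — cannot bind it (Principle A).
— Ryan's uncle: subject of the clause headed by 'quoted'; does not c-command the reflexive — cannot bind it (Principle A).
— Sam: possessor inside the subject DP of the matrix clause; does not c-command the reflexive — cannot bind it (Principle A).
— Sam's cousin: subject of the matrix clause; c-commands the reflexive within its binding domain — allowed (Principle A).

Sam's cousin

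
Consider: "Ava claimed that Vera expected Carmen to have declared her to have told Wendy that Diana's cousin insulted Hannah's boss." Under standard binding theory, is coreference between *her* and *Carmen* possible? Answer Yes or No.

*Carmen* is an R-expression; Principle C requires it to be free (not bound by any c-commanding expression).
— her: subject of the clause headed by 'told'; the R-expression locally c-commands the pronoun — coreference blocked (Principle B on the pronoun).

No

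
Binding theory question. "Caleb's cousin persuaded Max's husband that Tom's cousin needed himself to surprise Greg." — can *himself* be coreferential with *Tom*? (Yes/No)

*himself* is a reflexive; Principle A requires it to be bound within its binding domain — the clause headed by 'needed'.
— Tom: possessor inside the subject DP of the clause headed by 'needed'; does not c-command the reflexive — cannot bind it (Principle A).

No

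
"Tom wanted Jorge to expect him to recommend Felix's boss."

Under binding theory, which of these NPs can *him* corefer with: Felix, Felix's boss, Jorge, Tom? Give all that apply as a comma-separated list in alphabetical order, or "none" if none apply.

*him* is a pronoun; Principle B requires it to be free in its binding domain — the clause headed by 'expect'.
— Felix: possessor inside the object DP of the clause headed by 'recommend'; is c-commanded by the pronoun; coreference would bind this R-expression — blocked (Principle C).
— Felix's boss: object of the clause headed by 'recommend'; is c-commanded by the pronoun; coreference would bind this R-expression — blocked (Principle C).
— Jorge: subject of the clause headed by 'expect'; c-commands the pronoun within its binding domain — blocked (Principle B).
— Tom: subject of the matrix clause; c-commands the pronoun but lies outside its binding domain — allowed.

Tom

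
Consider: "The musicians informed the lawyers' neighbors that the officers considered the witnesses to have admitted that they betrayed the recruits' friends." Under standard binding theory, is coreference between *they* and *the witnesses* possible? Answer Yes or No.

*the witnesses* is an R-expression; Principle C requires it to be free (not bound by any c-commanding expression).
— they: subject of the clause headed by 'betrayed'; the pronoun does not c-command the R-expression — coreference allowed.

Yes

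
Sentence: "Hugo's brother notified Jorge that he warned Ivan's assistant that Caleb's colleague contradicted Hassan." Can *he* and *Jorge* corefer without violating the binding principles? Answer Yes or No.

*Jorge* is an R-expression; Principle C requires it to be free (not bound by any c-commanding expression).
— he: subject of the clause headed by 'warned'; the pronoun does not c-command the R-expression — coreference allowed.

Yes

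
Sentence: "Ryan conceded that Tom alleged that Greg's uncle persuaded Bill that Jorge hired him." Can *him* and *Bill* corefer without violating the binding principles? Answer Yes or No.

Yes

*Bill* is an R-expression; Principle C requires it to be free (not bound by any c-commanding expression).
— him: object of the clause headed by 'hired'; the pronoun does not c-command the R-expression — coreference allowed.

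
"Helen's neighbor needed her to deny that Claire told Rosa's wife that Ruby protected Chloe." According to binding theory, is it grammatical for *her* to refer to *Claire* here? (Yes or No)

No

*Claire* is an R-expression; Principle C requires it to be free (not bound by any c-commanding expression).
— her: subject of the clause headed by 'deny'; the pronoun c-commands the R-expression — coreference blocked (Principle C).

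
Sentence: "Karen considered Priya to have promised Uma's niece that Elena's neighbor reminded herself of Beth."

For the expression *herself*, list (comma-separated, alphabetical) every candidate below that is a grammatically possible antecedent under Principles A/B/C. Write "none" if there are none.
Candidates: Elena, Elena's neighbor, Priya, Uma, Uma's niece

*herself* is a reflexive; Principle A requires it to be bound within its binding domain — the clause headed by 'reminded'.
— Elena: possessor inside the subject DP of the clause headed by 'reminded'; does not c-command the reflexive — cannot bind it (Principle A).
— Elena's neighbor: subject of the clause headed by 'reminded'; c-commands the reflexive within its binding domain — allowed (Principle A).
— Priya: subject of the clause headed by 'promised'; c-commands the reflexive but lies outside its binding domain — cannot bind it (Principle A).
— Uma: possessor inside the object DP of the clause headed by 'promised'; does not c-command the reflexive — cannot bind it (Principle A).
— Uma's niece: object of the clause headed by 'promised'; c-commands the reflexive but lies outside its binding domain — cannot bind it (Principle A).

Elena's neighbor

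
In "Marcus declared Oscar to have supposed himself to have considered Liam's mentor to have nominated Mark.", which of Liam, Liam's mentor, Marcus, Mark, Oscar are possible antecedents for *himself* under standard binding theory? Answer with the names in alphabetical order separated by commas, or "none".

*himself* is a reflexive; Principle A requires it to be bound within its binding domain — the clause headed by 'supposed'.
— Liam: possessor inside the subject DP of the clause headed by 'nominated'; does not c-command the reflexive — cannot bind it (Principle A).
— Liam's mentor: subject of the clause headed by 'nominated'; does not c-command the reflexive — cannot bind it (Principle A).
— Marcus: subject of the matrix clause; c-commands the reflexive but lies outside its binding domain — cannot bind it (Principle A).
— Mark: object of the clause headed by 'nominated'; does not c-command the reflexive — cannot bind it (Principle A).
— Oscar: subject of the clause headed by 'supposed'; c-commands the reflexive within its binding domain — allowed (Principle A).

Oscar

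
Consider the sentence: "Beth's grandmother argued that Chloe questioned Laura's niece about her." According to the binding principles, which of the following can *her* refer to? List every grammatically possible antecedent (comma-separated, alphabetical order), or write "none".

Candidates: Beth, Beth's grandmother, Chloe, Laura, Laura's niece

*her* is a pronoun; Principle B requires it to be free in its binding domain — the clause headed by 'questioned'.
— Beth: possessor inside the subject DP of the matrix clause; does not c-command the pronoun — Principle B does not apply; allowed.
— Beth's grandmother: subject of the matrix clause; c-commands the pronoun but lies outside its binding domain — allowed.
— Chloe: subject of the clause headed by 'questioned'; c-commands the pronoun within its binding domain — blocked (Principle B).
— Laura: possessor inside the object DP of the clause headed by 'questioned'; does not c-command the pronoun — Principle B does not apply; allowed.
— Laura's niece: object of the clause headed by 'questioned'; c-commands the pronoun within its binding domain — blocked (Principle B).

Beth, Beth's grandmother, Laura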